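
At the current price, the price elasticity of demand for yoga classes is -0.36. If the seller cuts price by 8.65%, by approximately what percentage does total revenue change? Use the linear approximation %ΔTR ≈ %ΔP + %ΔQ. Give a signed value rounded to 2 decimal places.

-5.54%

%ΔQ ≈ Ed × %ΔP = (-0.36) × (-8.65%) = +3.1140%
%ΔTR ≈ %ΔP + %ΔQ = (-8.65%) + (+3.1140%) = -5.5360%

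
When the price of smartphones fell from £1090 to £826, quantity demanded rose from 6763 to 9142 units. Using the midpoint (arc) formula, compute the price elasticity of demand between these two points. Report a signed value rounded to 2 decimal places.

-1.09

%ΔQ = (9142 − 6763) / [(6763 + 9142)/2] = 2379/7952.5 = 0.299151…
%ΔP = (826 − 1090) / [(1090 + 826)/2] = -264/958 = -0.275574…
Arc Ed = %ΔQ / %ΔP = (2379/7952.5) / (-264/958) = -1.0855…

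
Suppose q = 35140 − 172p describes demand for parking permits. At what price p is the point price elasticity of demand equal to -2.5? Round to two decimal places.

Ed = −172p/(35140 − 172p). Set this equal to -2.5:
172p = 2.5·(35140 − 172p) ⇒ 172p(1 + 2.5) = 2.5·35140
p = 2.5·35140 / (172·3.5) = 145.9302…

145.93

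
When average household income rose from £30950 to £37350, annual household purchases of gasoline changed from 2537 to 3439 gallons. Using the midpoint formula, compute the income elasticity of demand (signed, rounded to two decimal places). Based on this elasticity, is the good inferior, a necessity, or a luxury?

%ΔQ = (3439 − 2537)/[( 2537 + 3439)/2] = 902/2988 = 0.301874…
%ΔIncome = (37350 − 30950)/[( 30950 + 37350)/2] = 6400/34150 = 0.187408…
E_income = (902/2988) / (6400/34150) = 1.6107…
E_income > 1 ⇒ normal good, luxury.

1.61; luxury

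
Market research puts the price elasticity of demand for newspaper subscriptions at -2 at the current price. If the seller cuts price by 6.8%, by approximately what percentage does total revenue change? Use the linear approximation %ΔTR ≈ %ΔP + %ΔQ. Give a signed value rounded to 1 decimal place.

%ΔQ ≈ Ed × %ΔP = (-2) × (-6.8%) = +13.6000%
%ΔTR ≈ %ΔP + %ΔQ = (-6.8%) + (+13.6000%) = +6.8000%

+6.8%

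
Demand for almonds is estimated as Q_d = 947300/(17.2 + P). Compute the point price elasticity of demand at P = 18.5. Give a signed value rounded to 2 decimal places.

-0.52

dQ_d/dP = −947300/(17.2 + P)² = -743.278. At P = 18.5, Q_d = 26535.
Ed = (dQ_d/dP)·(P/Q_d) = (-743.278) × (18.5/26535) = -0.5182…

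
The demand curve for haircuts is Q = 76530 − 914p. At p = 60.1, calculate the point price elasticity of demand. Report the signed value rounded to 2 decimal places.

dQ/dp = −914. At p = 60.1, Q = 76530 − 914(60.1) = 21598.6.
Ed = (dQ/dp)·(p/Q) = −914 × (60.1/21598.6) = -2.5432…

-2.54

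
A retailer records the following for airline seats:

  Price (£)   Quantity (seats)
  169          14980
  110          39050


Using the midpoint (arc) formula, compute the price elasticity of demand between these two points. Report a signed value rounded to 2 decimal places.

%ΔQ = (39050 − 14980) / [(14980 + 39050)/2] = 24070/27015 = 0.890986…
%ΔP = (110 − 169) / [(169 + 110)/2] = -59/139.5 = -0.422939…
Arc Ed = %ΔQ / %ΔP = (24070/27015) / (-59/139.5) = -2.1066…

-2.11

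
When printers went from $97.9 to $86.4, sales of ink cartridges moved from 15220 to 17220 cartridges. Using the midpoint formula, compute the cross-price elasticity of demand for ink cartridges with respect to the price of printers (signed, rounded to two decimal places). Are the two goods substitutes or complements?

%ΔQ_{ink cartridges} = (17220 − 15220)/avg = 2000/16220 = 0.123304…
%ΔP_{printers} = (86.4 − 97.9)/avg = -11.5/92.15 = -0.124796…
E_cross = (2000/16220) / (-11.5/92.15) = -0.9880…
E_cross < 0 ⇒ the goods are complements.

-0.99; complements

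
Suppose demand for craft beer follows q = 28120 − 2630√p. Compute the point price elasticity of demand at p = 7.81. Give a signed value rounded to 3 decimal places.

-0.177

dq/dp = −2630/(2√p) = -470.544. At p = 7.81, q = 20770.1.
Ed = (dq/dp)·(p/q) = (-470.544) × (7.81/20770.1) = -0.17693…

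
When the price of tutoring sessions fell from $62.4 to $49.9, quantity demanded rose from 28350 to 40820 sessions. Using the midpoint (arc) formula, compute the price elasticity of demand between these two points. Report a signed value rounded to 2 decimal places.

%ΔQ = (40820 − 28350) / [(28350 + 40820)/2] = 12470/34585 = 0.360560…
%ΔP = (49.9 − 62.4) / [(62.4 + 49.9)/2] = -12.5/56.15 = -0.222617…
Arc Ed = %ΔQ / %ΔP = (12470/34585) / (-12.5/56.15) = -1.6196…

-1.62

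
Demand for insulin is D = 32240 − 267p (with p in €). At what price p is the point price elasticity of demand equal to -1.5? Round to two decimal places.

Ed = −267p/(32240 − 267p). Set this equal to -1.5:
267p = 1.5·(32240 − 267p) ⇒ 267p(1 + 1.5) = 1.5·32240
p = 1.5·32240 / (267·2.5) = 72.4494…

72.45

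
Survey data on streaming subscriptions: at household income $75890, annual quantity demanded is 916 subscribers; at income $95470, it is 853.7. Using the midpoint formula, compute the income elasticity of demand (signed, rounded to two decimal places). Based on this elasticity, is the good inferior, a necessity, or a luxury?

%ΔQ = (853.7 − 916)/[( 916 + 853.7)/2] = -62.3/884.85 = -0.070407…
%ΔIncome = (95470 − 75890)/[( 75890 + 95470)/2] = 19580/85680 = 0.228524…
E_income = (-62.3/884.85) / (19580/85680) = -0.3080…
E_income < 0 ⇒ inferior good.

-0.31; inferior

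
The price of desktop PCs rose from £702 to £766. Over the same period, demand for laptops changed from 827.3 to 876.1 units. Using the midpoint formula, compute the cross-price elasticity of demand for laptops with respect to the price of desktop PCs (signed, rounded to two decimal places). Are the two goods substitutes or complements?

%ΔQ_{laptops} = (876.1 − 827.3)/avg = 48.8/851.7 = 0.057297…
%ΔP_{desktop PCs} = (766 − 702)/avg = 64/734 = 0.087193…
E_cross = (48.8/851.7) / (64/734) = 0.6571…
E_cross > 0 ⇒ the goods are substitutes.

0.66; substitutes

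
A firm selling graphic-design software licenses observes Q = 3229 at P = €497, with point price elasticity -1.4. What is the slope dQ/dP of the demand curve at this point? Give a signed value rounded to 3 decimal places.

Ed = (dQ/dP)·(P/Q) ⇒ dQ/dP = Ed·Q/P = (-1.4)·3229/497 = -9.09577…

-9.096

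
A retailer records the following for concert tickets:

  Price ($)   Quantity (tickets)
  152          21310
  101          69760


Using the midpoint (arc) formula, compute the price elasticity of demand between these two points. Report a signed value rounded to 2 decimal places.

-2.64

%ΔQ = (69760 − 21310) / [(21310 + 69760)/2] = 48450/45535 = 1.064016…
%ΔP = (101 − 152) / [(152 + 101)/2] = -51/126.5 = -0.403162…
Arc Ed = %ΔQ / %ΔP = (48450/45535) / (-51/126.5) = -2.6391…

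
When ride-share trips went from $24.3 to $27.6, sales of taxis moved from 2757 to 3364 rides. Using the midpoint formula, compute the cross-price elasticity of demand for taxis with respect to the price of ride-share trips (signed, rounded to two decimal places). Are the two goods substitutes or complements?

%ΔQ_{taxis} = (3364 − 2757)/avg = 607/3060.5 = 0.198333…
%ΔP_{ride-share trips} = (27.6 − 24.3)/avg = 3.3/25.95 = 0.127167…
E_cross = (607/3060.5) / (3.3/25.95) = 1.5596…
E_cross > 0 ⇒ the goods are substitutes.

1.56; substitutes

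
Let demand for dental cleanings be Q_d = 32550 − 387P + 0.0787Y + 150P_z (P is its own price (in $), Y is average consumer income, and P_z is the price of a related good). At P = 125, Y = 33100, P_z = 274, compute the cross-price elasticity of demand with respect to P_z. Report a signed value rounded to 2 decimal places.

1.47

At the given values, Q_d = 32550 − 387(125) + 0.0787(33100) + 150(274) = 27879.97.
∂Q_d/∂P_z = 150.
E = (150) × (274/27879.97) = 1.4741…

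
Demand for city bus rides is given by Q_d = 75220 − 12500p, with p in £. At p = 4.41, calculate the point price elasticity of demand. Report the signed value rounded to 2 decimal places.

-2.74

dQ_d/dp = −12500. At p = 4.41, Q_d = 75220 − 12500(4.41) = 20095.
Ed = (dQ_d/dp)·(p/Q_d) = −12500 × (4.41/20095) = -2.7432…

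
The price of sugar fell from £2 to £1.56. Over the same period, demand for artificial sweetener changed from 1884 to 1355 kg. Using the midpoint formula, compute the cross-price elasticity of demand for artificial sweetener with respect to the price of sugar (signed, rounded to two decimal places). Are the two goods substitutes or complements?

%ΔQ_{artificial sweetener} = (1355 − 1884)/avg = -529/1619.5 = -0.326644…
%ΔP_{sugar} = (1.56 − 2)/avg = -0.44/1.78 = -0.247191…
E_cross = (-529/1619.5) / (-0.44/1.78) = 1.3214…
E_cross > 0 ⇒ the goods are substitutes.

1.32; substitutes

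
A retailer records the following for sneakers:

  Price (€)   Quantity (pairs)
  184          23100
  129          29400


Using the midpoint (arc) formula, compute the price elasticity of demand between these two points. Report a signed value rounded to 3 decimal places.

-0.683

%ΔQ = (29400 − 23100) / [(23100 + 29400)/2] = 6300/26250 = 0.24
%ΔP = (129 − 184) / [(184 + 129)/2] = -55/156.5 = -0.351437…
Arc Ed = %ΔQ / %ΔP = (6300/26250) / (-55/156.5) = -0.68290…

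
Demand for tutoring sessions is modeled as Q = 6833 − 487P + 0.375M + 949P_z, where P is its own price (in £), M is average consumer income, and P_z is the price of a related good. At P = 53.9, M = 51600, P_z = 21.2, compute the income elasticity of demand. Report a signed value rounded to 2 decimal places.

At the given values, Q = 6833 − 487(53.9) + 0.375(51600) + 949(21.2) = 20052.5.
∂Q/∂M = 0.375.
E = (0.375) × (51600/20052.5) = 0.9649…

0.96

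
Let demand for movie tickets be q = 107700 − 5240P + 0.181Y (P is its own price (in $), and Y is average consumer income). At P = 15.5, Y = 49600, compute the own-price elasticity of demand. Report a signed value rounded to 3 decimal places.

At the given values, q = 107700 − 5240(15.5) + 0.181(49600) = 35457.6.
∂q/∂P = −5240.
E = (-5240) × (15.5/35457.6) = -2.29062…

-2.291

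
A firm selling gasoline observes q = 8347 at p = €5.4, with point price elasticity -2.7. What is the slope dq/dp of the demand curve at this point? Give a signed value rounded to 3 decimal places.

-4173.500

Ed = (dq/dp)·(p/q) ⇒ dq/dp = Ed·q/p = (-2.7)·8347/5.4 = -4173.5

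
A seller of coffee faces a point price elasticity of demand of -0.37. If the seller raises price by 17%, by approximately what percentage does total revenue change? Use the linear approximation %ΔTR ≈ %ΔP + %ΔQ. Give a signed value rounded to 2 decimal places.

+10.71%

%ΔQ ≈ Ed × %ΔP = (-0.37) × (+17%) = -6.2900%
%ΔTR ≈ %ΔP + %ΔQ = (+17%) + (-6.2900%) = +10.7100%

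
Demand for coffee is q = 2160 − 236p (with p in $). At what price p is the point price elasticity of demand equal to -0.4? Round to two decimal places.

2.62

Ed = −236p/(2160 − 236p). Set this equal to -0.4:
236p = 0.4·(2160 − 236p) ⇒ 236p(1 + 0.4) = 0.4·2160
p = 0.4·2160 / (236·1.4) = 2.6150…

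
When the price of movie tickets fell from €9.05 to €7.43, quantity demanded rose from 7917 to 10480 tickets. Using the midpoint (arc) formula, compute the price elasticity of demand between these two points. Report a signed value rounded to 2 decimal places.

-1.42

%ΔQ = (10480 − 7917) / [(7917 + 10480)/2] = 2563/9198.5 = 0.278632…
%ΔP = (7.43 − 9.05) / [(9.05 + 7.43)/2] = -1.62/8.24 = -0.196601…
Arc Ed = %ΔQ / %ΔP = (2563/9198.5) / (-1.62/8.24) = -1.4172…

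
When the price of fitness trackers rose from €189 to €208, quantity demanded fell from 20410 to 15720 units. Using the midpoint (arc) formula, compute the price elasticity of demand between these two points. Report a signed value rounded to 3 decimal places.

%ΔQ = (15720 − 20410) / [(20410 + 15720)/2] = -4690/18065 = -0.259618…
%ΔP = (208 − 189) / [(189 + 208)/2] = 19/198.5 = 0.095717…
Arc Ed = %ΔQ / %ΔP = (-4690/18065) / (19/198.5) = -2.71232…

-2.712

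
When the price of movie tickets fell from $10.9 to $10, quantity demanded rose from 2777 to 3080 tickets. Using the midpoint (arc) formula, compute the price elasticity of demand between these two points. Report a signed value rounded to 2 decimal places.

%ΔQ = (3080 − 2777) / [(2777 + 3080)/2] = 303/2928.5 = 0.103465…
%ΔP = (10 − 10.9) / [(10.9 + 10)/2] = -0.9/10.45 = -0.086124…
Arc Ed = %ΔQ / %ΔP = (303/2928.5) / (-0.9/10.45) = -1.2013…

-1.20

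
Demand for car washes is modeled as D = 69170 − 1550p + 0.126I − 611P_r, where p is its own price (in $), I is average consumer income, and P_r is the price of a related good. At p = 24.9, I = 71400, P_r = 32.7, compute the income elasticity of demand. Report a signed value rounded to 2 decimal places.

At the given values, D = 69170 − 1550(24.9) + 0.126(71400) − 611(32.7) = 19591.7.
∂D/∂I = 0.126.
E = (0.126) × (71400/19591.7) = 0.4591…

0.46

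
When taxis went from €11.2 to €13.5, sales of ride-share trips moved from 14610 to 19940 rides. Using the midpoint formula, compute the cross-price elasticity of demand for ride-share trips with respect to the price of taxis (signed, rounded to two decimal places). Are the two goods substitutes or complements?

1.66; substitutes

%ΔQ_{ride-share trips} = (19940 − 14610)/avg = 5330/17275 = 0.308538…
%ΔP_{taxis} = (13.5 − 11.2)/avg = 2.3/12.35 = 0.186234…
E_cross = (5330/17275) / (2.3/12.35) = 1.6567…
E_cross > 0 ⇒ the goods are substitutes.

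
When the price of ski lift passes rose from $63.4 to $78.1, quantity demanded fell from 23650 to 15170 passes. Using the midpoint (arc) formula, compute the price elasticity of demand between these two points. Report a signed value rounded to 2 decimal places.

-2.10

%ΔQ = (15170 − 23650) / [(23650 + 15170)/2] = -8480/19410 = -0.436888…
%ΔP = (78.1 − 63.4) / [(63.4 + 78.1)/2] = 14.7/70.75 = 0.207773…
Arc Ed = %ΔQ / %ΔP = (-8480/19410) / (14.7/70.75) = -2.1027…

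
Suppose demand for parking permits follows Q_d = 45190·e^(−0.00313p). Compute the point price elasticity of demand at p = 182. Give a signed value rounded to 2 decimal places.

dQ_d/dp = −0.00313·Q_d = -80.0178. At p = 182, Q_d = 25564.8.
Ed = (dQ_d/dp)·(p/Q_d) = (-80.0178) × (182/25564.8) = -0.5696…

-0.57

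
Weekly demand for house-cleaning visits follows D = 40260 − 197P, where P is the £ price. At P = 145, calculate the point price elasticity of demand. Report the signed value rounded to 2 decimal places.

-2.44

dD/dP = −197. At P = 145, D = 40260 − 197(145) = 11695.
Ed = (dD/dP)·(P/D) = −197 × (145/11695) = -2.4424…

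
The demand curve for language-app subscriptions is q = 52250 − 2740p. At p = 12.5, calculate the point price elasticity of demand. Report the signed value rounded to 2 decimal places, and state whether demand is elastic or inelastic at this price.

-1.90; elastic

dq/dp = −2740. At p = 12.5, q = 52250 − 2740(12.5) = 18000.
Ed = (dq/dp)·(p/q) = −2740 × (12.5/18000) = -1.9027…
|Ed| = 1.90 > 1, so demand is elastic.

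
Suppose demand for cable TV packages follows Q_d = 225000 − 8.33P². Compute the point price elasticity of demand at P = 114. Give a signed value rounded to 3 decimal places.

dQ_d/dP = −2·8.33·P = -1899.24. At P = 114, Q_d = 116743.32.
Ed = (dQ_d/dP)·(P/Q_d) = (-1899.24) × (114/116743.32) = -1.85461…

-1.855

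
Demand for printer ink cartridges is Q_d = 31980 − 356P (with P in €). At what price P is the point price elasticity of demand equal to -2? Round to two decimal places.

59.89

Ed = −356P/(31980 − 356P). Set this equal to -2:
356P = 2·(31980 − 356P) ⇒ 356P(1 + 2) = 2·31980
P = 2·31980 / (356·3) = 59.8876…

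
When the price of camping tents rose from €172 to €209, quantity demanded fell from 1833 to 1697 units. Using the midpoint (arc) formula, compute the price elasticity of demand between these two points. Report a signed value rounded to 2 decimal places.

%ΔQ = (1697 − 1833) / [(1833 + 1697)/2] = -136/1765 = -0.077053…
%ΔP = (209 − 172) / [(172 + 209)/2] = 37/190.5 = 0.194225…
Arc Ed = %ΔQ / %ΔP = (-136/1765) / (37/190.5) = -0.3967…

-0.40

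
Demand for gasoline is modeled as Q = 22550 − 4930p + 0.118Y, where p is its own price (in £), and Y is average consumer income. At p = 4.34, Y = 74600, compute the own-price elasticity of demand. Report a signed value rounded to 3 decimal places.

At the given values, Q = 22550 − 4930(4.34) + 0.118(74600) = 9956.6.
∂Q/∂p = −4930.
E = (-4930) × (4.34/9956.6) = -2.14894…

-2.149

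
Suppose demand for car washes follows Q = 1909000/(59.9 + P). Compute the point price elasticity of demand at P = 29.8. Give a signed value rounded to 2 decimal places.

-0.33

dQ/dP = −1909000/(59.9 + P)² = -237.258. At P = 29.8, Q = 21282.1.
Ed = (dQ/dP)·(P/Q) = (-237.258) × (29.8/21282.1) = -0.3322…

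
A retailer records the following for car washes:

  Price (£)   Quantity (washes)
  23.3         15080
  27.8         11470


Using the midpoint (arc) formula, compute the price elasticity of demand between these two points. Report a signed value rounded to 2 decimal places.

%ΔQ = (11470 − 15080) / [(15080 + 11470)/2] = -3610/13275 = -0.271939…
%ΔP = (27.8 − 23.3) / [(23.3 + 27.8)/2] = 4.5/25.55 = 0.176125…
Arc Ed = %ΔQ / %ΔP = (-3610/13275) / (4.5/25.55) = -1.5440…

-1.54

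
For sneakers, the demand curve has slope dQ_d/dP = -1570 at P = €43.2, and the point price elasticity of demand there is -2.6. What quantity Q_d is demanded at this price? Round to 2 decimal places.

26086.15

Ed = (dQ_d/dP)·(P/Q_d) ⇒ Q_d = (dQ_d/dP)·P/Ed = (-1570)·43.2/(-2.6) = 26086.1538…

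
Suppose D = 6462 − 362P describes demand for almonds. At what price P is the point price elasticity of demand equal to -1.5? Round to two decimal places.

Ed = −362P/(6462 − 362P). Set this equal to -1.5:
362P = 1.5·(6462 − 362P) ⇒ 362P(1 + 1.5) = 1.5·6462
P = 1.5·6462 / (362·2.5) = 10.7104…

10.71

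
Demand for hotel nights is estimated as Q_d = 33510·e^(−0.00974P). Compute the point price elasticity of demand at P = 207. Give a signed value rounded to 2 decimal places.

dQ_d/dP = −0.00974·Q_d = -43.4628. At P = 207, Q_d = 4462.3.
Ed = (dQ_d/dP)·(P/Q_d) = (-43.4628) × (207/4462.3) = -2.0161…

-2.02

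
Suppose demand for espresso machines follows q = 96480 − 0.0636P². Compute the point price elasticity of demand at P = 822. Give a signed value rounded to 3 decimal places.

dq/dP = −2·0.0636·P = -104.5584. At P = 822, q = 53506.4976.
Ed = (dq/dP)·(P/q) = (-104.5584) × (822/53506.4976) = -1.60629…

-1.606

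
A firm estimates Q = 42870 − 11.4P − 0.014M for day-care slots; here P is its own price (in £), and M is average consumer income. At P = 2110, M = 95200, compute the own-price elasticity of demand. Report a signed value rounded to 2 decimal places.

-1.38

At the given values, Q = 42870 − 11.4(2110) − 0.014(95200) = 17483.2.
∂Q/∂P = −11.4.
E = (-11.4) × (2110/17483.2) = -1.3758…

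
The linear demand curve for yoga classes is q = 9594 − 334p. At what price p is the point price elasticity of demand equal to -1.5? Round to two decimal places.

Ed = −334p/(9594 − 334p). Set this equal to -1.5:
334p = 1.5·(9594 − 334p) ⇒ 334p(1 + 1.5) = 1.5·9594
p = 1.5·9594 / (334·2.5) = 17.2347…

17.23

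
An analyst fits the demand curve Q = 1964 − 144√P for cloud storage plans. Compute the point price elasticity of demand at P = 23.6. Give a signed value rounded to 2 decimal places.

-0.28

dQ/dP = −144/(2√P) = -14.821. At P = 23.6, Q = 1264.45.
Ed = (dQ/dP)·(P/Q) = (-14.821) × (23.6/1264.45) = -0.2766…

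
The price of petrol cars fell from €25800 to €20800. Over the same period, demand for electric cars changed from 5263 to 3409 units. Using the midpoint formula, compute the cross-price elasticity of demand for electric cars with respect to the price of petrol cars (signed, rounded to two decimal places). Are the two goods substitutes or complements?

%ΔQ_{electric cars} = (3409 − 5263)/avg = -1854/4336 = -0.427583…
%ΔP_{petrol cars} = (20800 − 25800)/avg = -5000/23300 = -0.214592…
E_cross = (-1854/4336) / (-5000/23300) = 1.9925…
E_cross > 0 ⇒ the goods are substitutes.

1.99; substitutes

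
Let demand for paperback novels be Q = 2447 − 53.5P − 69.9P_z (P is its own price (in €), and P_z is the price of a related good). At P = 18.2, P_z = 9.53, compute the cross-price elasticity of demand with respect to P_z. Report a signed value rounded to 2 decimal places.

At the given values, Q = 2447 − 53.5(18.2) − 69.9(9.53) = 807.153.
∂Q/∂P_z = -69.9.
E = (-69.9) × (9.53/807.153) = -0.8253…

-0.83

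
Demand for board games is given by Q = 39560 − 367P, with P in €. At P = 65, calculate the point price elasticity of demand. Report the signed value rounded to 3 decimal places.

dQ/dP = −367. At P = 65, Q = 39560 − 367(65) = 15705.
Ed = (dQ/dP)·(P/Q) = −367 × (65/15705) = -1.51894…

-1.519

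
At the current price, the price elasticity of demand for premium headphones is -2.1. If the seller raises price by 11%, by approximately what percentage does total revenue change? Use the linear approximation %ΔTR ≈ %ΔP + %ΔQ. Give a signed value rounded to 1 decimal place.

-12.1%

%ΔQ ≈ Ed × %ΔP = (-2.1) × (+11%) = -23.1000%
%ΔTR ≈ %ΔP + %ΔQ = (+11%) + (-23.1000%) = -12.1000%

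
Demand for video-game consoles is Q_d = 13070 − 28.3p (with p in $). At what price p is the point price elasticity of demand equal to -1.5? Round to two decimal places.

Ed = −28.3p/(13070 − 28.3p). Set this equal to -1.5:
28.3p = 1.5·(13070 − 28.3p) ⇒ 28.3p(1 + 1.5) = 1.5·13070
p = 1.5·13070 / (28.3·2.5) = 277.1024…

277.10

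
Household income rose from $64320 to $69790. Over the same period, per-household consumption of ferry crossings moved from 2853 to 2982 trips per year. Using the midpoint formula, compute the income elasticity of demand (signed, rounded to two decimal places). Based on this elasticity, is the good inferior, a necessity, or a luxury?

%ΔQ = (2982 − 2853)/[( 2853 + 2982)/2] = 129/2917.5 = 0.044215…
%ΔIncome = (69790 − 64320)/[( 64320 + 69790)/2] = 5470/67055 = 0.081574…
E_income = (129/2917.5) / (5470/67055) = 0.5420…
0 < E_income < 1 ⇒ normal good, necessity.

0.54; necessity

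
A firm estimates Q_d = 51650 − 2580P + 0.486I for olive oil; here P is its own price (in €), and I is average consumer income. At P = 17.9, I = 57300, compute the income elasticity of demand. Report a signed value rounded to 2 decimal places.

0.84

At the given values, Q_d = 51650 − 2580(17.9) + 0.486(57300) = 33315.8.
∂Q_d/∂I = 0.486.
E = (0.486) × (57300/33315.8) = 0.8358…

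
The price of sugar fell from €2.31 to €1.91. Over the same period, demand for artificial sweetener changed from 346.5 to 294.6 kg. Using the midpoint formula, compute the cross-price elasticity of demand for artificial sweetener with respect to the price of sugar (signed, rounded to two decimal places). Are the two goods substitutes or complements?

0.85; substitutes

%ΔQ_{artificial sweetener} = (294.6 − 346.5)/avg = -51.9/320.55 = -0.161909…
%ΔP_{sugar} = (1.91 − 2.31)/avg = -0.4/2.11 = -0.189573…
E_cross = (-51.9/320.55) / (-0.4/2.11) = 0.8540…
E_cross > 0 ⇒ the goods are substitutes.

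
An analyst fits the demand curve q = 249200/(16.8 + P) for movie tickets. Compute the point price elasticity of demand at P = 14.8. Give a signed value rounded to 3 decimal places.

dq/dP = −249200/(16.8 + P)² = -249.559. At P = 14.8, q = 7886.08.
Ed = (dq/dP)·(P/q) = (-249.559) × (14.8/7886.08) = -0.46835…

-0.468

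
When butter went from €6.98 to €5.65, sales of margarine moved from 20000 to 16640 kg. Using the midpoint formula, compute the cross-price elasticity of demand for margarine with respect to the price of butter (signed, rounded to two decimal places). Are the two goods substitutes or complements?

%ΔQ_{margarine} = (16640 − 20000)/avg = -3360/18320 = -0.183406…
%ΔP_{butter} = (5.65 − 6.98)/avg = -1.33/6.315 = -0.210609…
E_cross = (-3360/18320) / (-1.33/6.315) = 0.8708…
E_cross > 0 ⇒ the goods are substitutes.

0.87; substitutes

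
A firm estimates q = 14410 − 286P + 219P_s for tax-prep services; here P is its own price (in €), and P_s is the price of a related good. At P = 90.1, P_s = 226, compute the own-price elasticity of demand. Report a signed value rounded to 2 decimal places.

At the given values, q = 14410 − 286(90.1) + 219(226) = 38135.4.
∂q/∂P = −286.
E = (-286) × (90.1/38135.4) = -0.6757…

-0.68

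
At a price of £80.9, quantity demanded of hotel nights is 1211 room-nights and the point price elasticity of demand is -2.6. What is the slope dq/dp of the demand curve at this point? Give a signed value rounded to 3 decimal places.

Ed = (dq/dp)·(p/q) ⇒ dq/dp = Ed·q/p = (-2.6)·1211/80.9 = -38.91965…

-38.920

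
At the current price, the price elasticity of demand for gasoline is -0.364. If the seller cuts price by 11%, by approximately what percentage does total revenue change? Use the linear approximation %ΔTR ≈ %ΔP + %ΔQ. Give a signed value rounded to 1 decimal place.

-7.0%

%ΔQ ≈ Ed × %ΔP = (-0.364) × (-11%) = +4.0040%
%ΔTR ≈ %ΔP + %ΔQ = (-11%) + (+4.0040%) = -6.9960%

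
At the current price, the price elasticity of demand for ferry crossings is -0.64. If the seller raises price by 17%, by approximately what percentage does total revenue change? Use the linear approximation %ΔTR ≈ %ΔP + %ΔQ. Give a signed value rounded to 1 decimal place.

+6.1%

%ΔQ ≈ Ed × %ΔP = (-0.64) × (+17%) = -10.8800%
%ΔTR ≈ %ΔP + %ΔQ = (+17%) + (-10.8800%) = +6.1200%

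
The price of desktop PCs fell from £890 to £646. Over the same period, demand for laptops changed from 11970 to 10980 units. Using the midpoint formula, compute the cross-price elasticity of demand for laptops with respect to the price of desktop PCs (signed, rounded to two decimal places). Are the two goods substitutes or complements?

0.27; substitutes

%ΔQ_{laptops} = (10980 − 11970)/avg = -990/11475 = -0.086274…
%ΔP_{desktop PCs} = (646 − 890)/avg = -244/768 = -0.317708…
E_cross = (-990/11475) / (-244/768) = 0.2715…
E_cross > 0 ⇒ the goods are substitutes.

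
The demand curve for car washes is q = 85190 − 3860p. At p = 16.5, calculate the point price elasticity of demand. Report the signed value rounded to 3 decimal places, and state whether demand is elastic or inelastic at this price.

-2.962; elastic

dq/dp = −3860. At p = 16.5, q = 85190 − 3860(16.5) = 21500.
Ed = (dq/dp)·(p/q) = −3860 × (16.5/21500) = -2.96232…
|Ed| = 2.962 > 1, so demand is elastic.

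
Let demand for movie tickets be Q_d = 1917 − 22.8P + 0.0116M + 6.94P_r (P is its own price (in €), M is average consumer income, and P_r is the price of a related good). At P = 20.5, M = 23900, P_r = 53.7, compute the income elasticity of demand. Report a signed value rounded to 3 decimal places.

0.132

At the given values, Q_d = 1917 − 22.8(20.5) + 0.0116(23900) + 6.94(53.7) = 2099.518.
∂Q_d/∂M = 0.0116.
E = (0.0116) × (23900/2099.518) = 0.13204…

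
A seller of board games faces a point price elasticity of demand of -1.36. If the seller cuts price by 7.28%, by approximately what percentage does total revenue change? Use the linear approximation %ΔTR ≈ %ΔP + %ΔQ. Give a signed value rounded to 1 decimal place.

+2.6%

%ΔQ ≈ Ed × %ΔP = (-1.36) × (-7.28%) = +9.9008%
%ΔTR ≈ %ΔP + %ΔQ = (-7.28%) + (+9.9008%) = +2.6208%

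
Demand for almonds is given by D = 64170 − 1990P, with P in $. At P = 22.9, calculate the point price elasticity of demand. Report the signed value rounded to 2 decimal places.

dD/dP = −1990. At P = 22.9, D = 64170 − 1990(22.9) = 18599.
Ed = (dD/dP)·(P/D) = −1990 × (22.9/18599) = -2.4501…

-2.45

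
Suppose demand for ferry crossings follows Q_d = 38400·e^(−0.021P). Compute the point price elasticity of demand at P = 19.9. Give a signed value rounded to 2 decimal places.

dQ_d/dP = −0.021·Q_d = -530.956. At P = 19.9, Q_d = 25283.6.
Ed = (dQ_d/dP)·(P/Q_d) = (-530.956) × (19.9/25283.6) = -0.4179

-0.42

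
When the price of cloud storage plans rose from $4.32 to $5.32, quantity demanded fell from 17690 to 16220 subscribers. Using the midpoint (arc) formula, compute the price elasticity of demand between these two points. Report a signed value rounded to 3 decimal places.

%ΔQ = (16220 − 17690) / [(17690 + 16220)/2] = -1470/16955 = -0.086700…
%ΔP = (5.32 − 4.32) / [(4.32 + 5.32)/2] = 1/4.82 = 0.207468…
Arc Ed = %ΔQ / %ΔP = (-1470/16955) / (1/4.82) = -0.41789…

-0.418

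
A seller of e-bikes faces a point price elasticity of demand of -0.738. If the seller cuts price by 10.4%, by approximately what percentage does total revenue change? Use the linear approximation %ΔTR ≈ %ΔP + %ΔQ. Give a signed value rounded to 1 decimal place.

-2.7%

%ΔQ ≈ Ed × %ΔP = (-0.738) × (-10.4%) = +7.6752%
%ΔTR ≈ %ΔP + %ΔQ = (-10.4%) + (+7.6752%) = -2.7248%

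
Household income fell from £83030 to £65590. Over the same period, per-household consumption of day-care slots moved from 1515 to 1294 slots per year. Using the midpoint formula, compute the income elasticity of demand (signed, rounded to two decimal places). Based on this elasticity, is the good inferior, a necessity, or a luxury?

%ΔQ = (1294 − 1515)/[( 1515 + 1294)/2] = -221/1404.5 = -0.157351…
%ΔIncome = (65590 − 83030)/[( 83030 + 65590)/2] = -17440/74310 = -0.234692…
E_income = (-221/1404.5) / (-17440/74310) = 0.6704…
0 < E_income < 1 ⇒ normal good, necessity.

0.67; necessity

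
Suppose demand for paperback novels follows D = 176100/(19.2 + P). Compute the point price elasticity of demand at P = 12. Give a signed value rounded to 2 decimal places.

dD/dP = −176100/(19.2 + P)² = -180.905. At P = 12, D = 5644.23.
Ed = (dD/dP)·(P/D) = (-180.905) × (12/5644.23) = -0.3846…

-0.38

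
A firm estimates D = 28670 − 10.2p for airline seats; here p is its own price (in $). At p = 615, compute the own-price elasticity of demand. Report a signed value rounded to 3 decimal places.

At the given values, D = 28670 − 10.2(615) = 22397.
∂D/∂p = −10.2.
E = (-10.2) × (615/22397) = -0.28008…

-0.280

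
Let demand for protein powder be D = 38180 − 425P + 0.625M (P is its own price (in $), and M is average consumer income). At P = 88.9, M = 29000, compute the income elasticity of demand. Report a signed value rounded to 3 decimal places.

0.979

At the given values, D = 38180 − 425(88.9) + 0.625(29000) = 18522.5.
∂D/∂M = 0.625.
E = (0.625) × (29000/18522.5) = 0.97853…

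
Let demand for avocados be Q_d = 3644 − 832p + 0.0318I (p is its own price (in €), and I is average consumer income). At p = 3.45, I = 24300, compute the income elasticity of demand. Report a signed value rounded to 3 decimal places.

At the given values, Q_d = 3644 − 832(3.45) + 0.0318(24300) = 1546.34.
∂Q_d/∂I = 0.0318.
E = (0.0318) × (24300/1546.34) = 0.49972…

0.500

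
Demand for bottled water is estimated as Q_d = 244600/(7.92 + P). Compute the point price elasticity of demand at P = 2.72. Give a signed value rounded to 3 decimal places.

dQ_d/dP = −244600/(7.92 + P)² = -2160.59. At P = 2.72, Q_d = 22988.7.
Ed = (dQ_d/dP)·(P/Q_d) = (-2160.59) × (2.72/22988.7) = -0.25563…

-0.256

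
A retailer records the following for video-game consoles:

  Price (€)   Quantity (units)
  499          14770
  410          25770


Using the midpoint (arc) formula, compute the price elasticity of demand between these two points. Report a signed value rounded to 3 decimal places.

-2.771

%ΔQ = (25770 − 14770) / [(14770 + 25770)/2] = 11000/20270 = 0.542673…
%ΔP = (410 − 499) / [(499 + 410)/2] = -89/454.5 = -0.195819…
Arc Ed = %ΔQ / %ΔP = (11000/20270) / (-89/454.5) = -2.77129…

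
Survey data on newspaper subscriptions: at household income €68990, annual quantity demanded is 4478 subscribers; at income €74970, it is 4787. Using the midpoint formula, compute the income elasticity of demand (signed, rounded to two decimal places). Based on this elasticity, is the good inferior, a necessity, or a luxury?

%ΔQ = (4787 − 4478)/[( 4478 + 4787)/2] = 309/4632.5 = 0.066702…
%ΔIncome = (74970 − 68990)/[( 68990 + 74970)/2] = 5980/71980 = 0.083078…
E_income = (309/4632.5) / (5980/71980) = 0.8028…
0 < E_income < 1 ⇒ normal good, necessity.

0.80; necessity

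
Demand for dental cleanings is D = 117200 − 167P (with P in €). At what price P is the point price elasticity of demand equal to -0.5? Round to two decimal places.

Ed = −167P/(117200 − 167P). Set this equal to -0.5:
167P = 0.5·(117200 − 167P) ⇒ 167P(1 + 0.5) = 0.5·117200
P = 0.5·117200 / (167·1.5) = 233.9321…

233.93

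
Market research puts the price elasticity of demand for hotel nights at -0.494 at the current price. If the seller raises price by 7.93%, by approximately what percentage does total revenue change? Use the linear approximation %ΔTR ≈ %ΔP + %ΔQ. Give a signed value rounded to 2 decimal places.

+4.01%

%ΔQ ≈ Ed × %ΔP = (-0.494) × (+7.93%) = -3.9174%
%ΔTR ≈ %ΔP + %ΔQ = (+7.93%) + (-3.9174%) = +4.0126%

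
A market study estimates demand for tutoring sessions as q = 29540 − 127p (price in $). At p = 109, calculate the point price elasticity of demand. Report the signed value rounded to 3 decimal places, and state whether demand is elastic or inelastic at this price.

-0.882; inelastic

dq/dp = −127. At p = 109, q = 29540 − 127(109) = 15697.
Ed = (dq/dp)·(p/q) = −127 × (109/15697) = -0.88188…
|Ed| = 0.882 < 1, so demand is inelastic.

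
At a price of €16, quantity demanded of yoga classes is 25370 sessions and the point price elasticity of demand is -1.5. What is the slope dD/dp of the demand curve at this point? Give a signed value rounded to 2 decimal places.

-2378.44

Ed = (dD/dp)·(p/D) ⇒ dD/dp = Ed·D/p = (-1.5)·25370/16 = -2378.4375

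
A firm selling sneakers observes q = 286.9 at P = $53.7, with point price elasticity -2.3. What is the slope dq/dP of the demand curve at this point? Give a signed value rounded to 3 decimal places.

-12.288

Ed = (dq/dP)·(P/q) ⇒ dq/dP = Ed·q/P = (-2.3)·286.9/53.7 = -12.28808…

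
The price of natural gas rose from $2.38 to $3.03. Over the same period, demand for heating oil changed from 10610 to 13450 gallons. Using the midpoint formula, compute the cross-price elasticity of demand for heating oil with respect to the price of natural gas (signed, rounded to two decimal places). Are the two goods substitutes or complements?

0.98; substitutes

%ΔQ_{heating oil} = (13450 − 10610)/avg = 2840/12030 = 0.236076…
%ΔP_{natural gas} = (3.03 − 2.38)/avg = 0.65/2.705 = 0.240295…
E_cross = (2840/12030) / (0.65/2.705) = 0.9824…
E_cross > 0 ⇒ the goods are substitutes.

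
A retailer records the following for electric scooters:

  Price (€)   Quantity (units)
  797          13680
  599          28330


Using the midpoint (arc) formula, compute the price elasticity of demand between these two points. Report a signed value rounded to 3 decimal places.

%ΔQ = (28330 − 13680) / [(13680 + 28330)/2] = 14650/21005 = 0.697452…
%ΔP = (599 − 797) / [(797 + 599)/2] = -198/698 = -0.283667…
Arc Ed = %ΔQ / %ΔP = (14650/21005) / (-198/698) = -2.45869…

-2.459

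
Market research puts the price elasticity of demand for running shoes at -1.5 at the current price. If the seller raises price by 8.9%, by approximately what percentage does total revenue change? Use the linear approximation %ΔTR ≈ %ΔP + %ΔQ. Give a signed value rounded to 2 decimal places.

%ΔQ ≈ Ed × %ΔP = (-1.5) × (+8.9%) = -13.3500%
%ΔTR ≈ %ΔP + %ΔQ = (+8.9%) + (-13.3500%) = -4.4500%

-4.45%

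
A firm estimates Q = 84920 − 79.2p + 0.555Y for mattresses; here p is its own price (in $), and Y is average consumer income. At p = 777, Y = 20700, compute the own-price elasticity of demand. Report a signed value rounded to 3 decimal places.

-1.765

At the given values, Q = 84920 − 79.2(777) + 0.555(20700) = 34870.1.
∂Q/∂p = −79.2.
E = (-79.2) × (777/34870.1) = -1.76478…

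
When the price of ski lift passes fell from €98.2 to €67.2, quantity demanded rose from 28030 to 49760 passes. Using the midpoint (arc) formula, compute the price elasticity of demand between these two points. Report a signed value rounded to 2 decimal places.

-1.49

%ΔQ = (49760 − 28030) / [(28030 + 49760)/2] = 21730/38895 = 0.558683…
%ΔP = (67.2 − 98.2) / [(98.2 + 67.2)/2] = -31/82.7 = -0.374848…
Arc Ed = %ΔQ / %ΔP = (21730/38895) / (-31/82.7) = -1.4904…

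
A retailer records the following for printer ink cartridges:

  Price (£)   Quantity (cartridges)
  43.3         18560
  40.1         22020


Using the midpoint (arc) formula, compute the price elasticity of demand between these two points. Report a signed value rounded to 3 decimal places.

%ΔQ = (22020 − 18560) / [(18560 + 22020)/2] = 3460/20290 = 0.170527…
%ΔP = (40.1 − 43.3) / [(43.3 + 40.1)/2] = -3.2/41.7 = -0.076738…
Arc Ed = %ΔQ / %ΔP = (3460/20290) / (-3.2/41.7) = -2.22218…

-2.222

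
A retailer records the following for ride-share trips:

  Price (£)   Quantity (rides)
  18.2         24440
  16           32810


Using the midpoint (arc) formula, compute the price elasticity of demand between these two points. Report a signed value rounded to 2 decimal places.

%ΔQ = (32810 − 24440) / [(24440 + 32810)/2] = 8370/28625 = 0.292401…
%ΔP = (16 − 18.2) / [(18.2 + 16)/2] = -2.2/17.1 = -0.128654…
Arc Ed = %ΔQ / %ΔP = (8370/28625) / (-2.2/17.1) = -2.2727…

-2.27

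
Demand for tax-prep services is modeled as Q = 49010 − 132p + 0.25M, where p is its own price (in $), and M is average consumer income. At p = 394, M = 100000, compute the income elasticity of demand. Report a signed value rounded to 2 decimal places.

At the given values, Q = 49010 − 132(394) + 0.25(100000) = 22002.
∂Q/∂M = 0.25.
E = (0.25) × (100000/22002) = 1.1362…

1.14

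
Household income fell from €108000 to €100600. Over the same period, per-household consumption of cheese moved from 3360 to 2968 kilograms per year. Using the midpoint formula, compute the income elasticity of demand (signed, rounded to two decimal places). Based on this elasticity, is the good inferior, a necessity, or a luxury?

%ΔQ = (2968 − 3360)/[( 3360 + 2968)/2] = -392/3164 = -0.123893…
%ΔIncome = (100600 − 108000)/[( 108000 + 100600)/2] = -7400/104300 = -0.070949…
E_income = (-392/3164) / (-7400/104300) = 1.7462…
E_income > 1 ⇒ normal good, luxury.

1.75; luxury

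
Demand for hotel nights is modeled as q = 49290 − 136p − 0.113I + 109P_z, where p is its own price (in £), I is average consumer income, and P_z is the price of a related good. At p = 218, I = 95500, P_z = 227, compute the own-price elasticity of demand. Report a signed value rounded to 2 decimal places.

-0.88

At the given values, q = 49290 − 136(218) − 0.113(95500) + 109(227) = 33593.5.
∂q/∂p = −136.
E = (-136) × (218/33593.5) = -0.8825…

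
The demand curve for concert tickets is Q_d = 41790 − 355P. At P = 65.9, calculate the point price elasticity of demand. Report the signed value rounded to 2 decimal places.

-1.27

dQ_d/dP = −355. At P = 65.9, Q_d = 41790 − 355(65.9) = 18395.5.
Ed = (dQ_d/dP)·(P/Q_d) = −355 × (65.9/18395.5) = -1.2717…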